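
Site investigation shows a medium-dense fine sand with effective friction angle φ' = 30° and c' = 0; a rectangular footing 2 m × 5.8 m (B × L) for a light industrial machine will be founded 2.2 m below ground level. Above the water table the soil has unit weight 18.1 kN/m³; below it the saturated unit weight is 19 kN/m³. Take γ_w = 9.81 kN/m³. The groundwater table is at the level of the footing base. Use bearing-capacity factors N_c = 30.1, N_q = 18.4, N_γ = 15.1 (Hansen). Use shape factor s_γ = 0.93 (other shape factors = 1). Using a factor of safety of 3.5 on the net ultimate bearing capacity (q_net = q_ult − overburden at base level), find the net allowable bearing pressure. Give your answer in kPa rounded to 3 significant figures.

Effective surcharge at the founding depth q = γ·D_f = 18.1 × 2.2 = 39.82 kPa.
The water table coincides with the base, so in the self-weight term γ → γ' = 9.19 kN/m³.
q_ult = q·N_q + 0.5·γ·B·N_γ·s_γ
     = 39.82 × 18.4 + 0.5 × 9.19 × 2 × 15.1 × 0.93
     = 732.69 + 129.06 = 861.74 kPa.
q_net = 861.74 − 39.82 = 821.92 kPa.
q_all(net) = 821.92 / 3.5 = 234.84 kPa.

q_all(net) ≈ 235 kPa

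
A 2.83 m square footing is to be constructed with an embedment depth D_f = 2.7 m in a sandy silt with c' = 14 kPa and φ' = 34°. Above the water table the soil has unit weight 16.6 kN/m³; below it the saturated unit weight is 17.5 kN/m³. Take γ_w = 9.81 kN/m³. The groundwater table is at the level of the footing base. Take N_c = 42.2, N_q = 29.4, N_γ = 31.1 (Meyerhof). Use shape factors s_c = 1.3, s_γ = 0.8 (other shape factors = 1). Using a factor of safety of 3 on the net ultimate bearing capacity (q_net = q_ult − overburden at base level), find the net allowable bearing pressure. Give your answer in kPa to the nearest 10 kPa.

q = γ·D_f = 16.6 × 2.7 = 44.82 kPa.
For the ½γBN_γ term take γ' = 17.5 − 9.81 = 7.69 kN/m³ (soil below base is submerged).
c·N_c·s_c = 14 × 42.2 × 1.3 = 768.04 kPa
q·N_q = 44.82 × 29.4 = 1317.7 kPa
0.5·γ·B·N_γ·s_γ = 0.5 × 7.69 × 2.83 × 31.1 × 0.8 = 270.73 kPa
q_ult = 768.04 + 1317.7 + 270.73 = 2356.5 kPa.
q_net = 2356.5 − 44.82 = 2311.7 kPa.
q_all(net) = 2311.7 / 3 = 770.55 kPa.

q_all(net) ≈ 770 kPa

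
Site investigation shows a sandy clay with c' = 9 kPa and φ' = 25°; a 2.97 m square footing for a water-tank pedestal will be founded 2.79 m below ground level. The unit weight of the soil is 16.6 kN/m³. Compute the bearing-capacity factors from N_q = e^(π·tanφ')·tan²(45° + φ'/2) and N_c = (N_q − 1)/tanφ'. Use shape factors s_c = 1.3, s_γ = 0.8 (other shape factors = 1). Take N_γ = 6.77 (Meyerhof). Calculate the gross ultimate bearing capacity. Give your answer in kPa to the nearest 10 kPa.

q_ult ≈ 870 kPa

tan25° = 0.4663, so N_q = e^(π×0.4663)·tan²(57.5°) = 4.327 × 2.464 = 10.66.
N_c = (10.66 − 1)/tan25° = 20.72.
Overburden at base level: q = 16.6 × 2.79 = 46.314 kPa.
Cohesion term c·N_c·s_c = 9 × 20.721 × 1.3 = 242.43 kPa; surcharge term q·N_q = 46.314 × 10.662 = 493.81 kPa; self-weight term 0.5·γ·B·N_γ·s_γ = 0.5 × 16.6 × 2.97 × 6.77 × 0.8 = 133.51 kPa.
q_ult = 242.43 + 493.81 + 133.51 = 869.75 kPa.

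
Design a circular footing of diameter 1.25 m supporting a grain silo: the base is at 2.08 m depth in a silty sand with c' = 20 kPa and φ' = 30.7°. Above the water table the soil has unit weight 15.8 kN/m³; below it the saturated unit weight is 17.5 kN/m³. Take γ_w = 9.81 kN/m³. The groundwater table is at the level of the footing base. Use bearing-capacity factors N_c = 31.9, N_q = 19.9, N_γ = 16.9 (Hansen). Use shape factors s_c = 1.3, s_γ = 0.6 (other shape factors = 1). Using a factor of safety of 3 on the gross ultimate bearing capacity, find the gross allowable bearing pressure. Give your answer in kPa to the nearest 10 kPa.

q_all ≈ 510 kPa

Effective surcharge at the founding depth q = γ·D_f = 15.8 × 2.08 = 32.864 kPa.
The water table coincides with the base, so in the self-weight term γ → γ' = 7.69 kN/m³.
q_ult = c·N_c·s_c + q·N_q + 0.5·γ·B·N_γ·s_γ
     = 20 × 31.9 × 1.3 + 32.864 × 19.9 + 0.5 × 7.69 × 1.25 × 16.9 × 0.6
     = 829.4 + 653.99 + 48.735 = 1532.1 kPa.
q_all = 1532.1 / 3 = 510.71 kPa.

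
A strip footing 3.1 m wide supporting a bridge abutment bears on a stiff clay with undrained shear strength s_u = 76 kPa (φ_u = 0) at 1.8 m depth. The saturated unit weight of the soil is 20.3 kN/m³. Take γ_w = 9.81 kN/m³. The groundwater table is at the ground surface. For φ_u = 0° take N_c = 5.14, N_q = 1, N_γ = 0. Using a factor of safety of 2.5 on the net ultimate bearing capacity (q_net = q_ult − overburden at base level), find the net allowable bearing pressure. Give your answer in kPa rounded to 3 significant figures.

Water table at ground surface, so effective unit weight γ' = 20.3 − 9.81 = 10.49 kN/m³ is used throughout; overburden q = 10.49 × 1.8 = 18.882 kPa.
Cohesion term c·N_c = 76 × 5.14 = 390.64 kPa; surcharge term q·N_q = 18.882 × 1 = 18.882 kPa.
q_ult = 390.64 + 18.882 = 409.52 kPa.
q_net = 409.52 − 18.882 = 390.64 kPa.
q_all(net) = 390.64 / 2.5 = 156.26 kPa.

q_all(net) ≈ 156 kPa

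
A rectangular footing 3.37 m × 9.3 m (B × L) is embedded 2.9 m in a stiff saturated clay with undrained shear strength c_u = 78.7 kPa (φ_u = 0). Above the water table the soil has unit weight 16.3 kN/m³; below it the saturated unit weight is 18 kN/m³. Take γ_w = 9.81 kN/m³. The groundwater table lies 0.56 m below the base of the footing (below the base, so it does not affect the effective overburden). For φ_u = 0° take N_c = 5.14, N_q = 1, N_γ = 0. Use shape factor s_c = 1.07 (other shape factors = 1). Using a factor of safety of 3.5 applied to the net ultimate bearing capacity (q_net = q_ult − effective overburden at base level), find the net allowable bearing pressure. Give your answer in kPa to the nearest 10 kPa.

Effective surcharge at the founding depth q = γ·D_f = 16.3 × 2.9 = 47.27 kPa.
q_ult = c·N_c·s_c + q·N_q
     = 78.7 × 5.14 × 1.07 + 47.27 × 1
     = 432.83 + 47.27 = 480.1 kPa.
Net ultimate: q_net = 480.1 − 47.27 = 432.83 kPa.
q_all(net) = 432.83 / 3.5 = 123.67 kPa.

q_all(net) ≈ 120 kPa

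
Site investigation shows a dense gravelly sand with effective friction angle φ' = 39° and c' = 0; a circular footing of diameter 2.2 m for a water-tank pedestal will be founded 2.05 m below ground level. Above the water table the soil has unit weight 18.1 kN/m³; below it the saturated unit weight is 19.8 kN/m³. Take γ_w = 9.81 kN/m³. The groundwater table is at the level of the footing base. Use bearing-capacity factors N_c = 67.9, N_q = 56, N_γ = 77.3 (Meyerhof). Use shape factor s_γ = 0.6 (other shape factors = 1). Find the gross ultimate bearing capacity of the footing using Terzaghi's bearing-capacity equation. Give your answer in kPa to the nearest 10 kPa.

q_ult ≈ 2590 kPa

q = γ·D_f = 18.1 × 2.05 = 37.105 kPa.
For the ½γBN_γ term take γ' = 19.8 − 9.81 = 9.99 kN/m³ (soil below base is submerged).
q·N_q = 37.105 × 56 = 2077.9 kPa
0.5·γ·B·N_γ·s_γ = 0.5 × 9.99 × 2.2 × 77.3 × 0.6 = 509.67 kPa
q_ult = 2077.9 + 509.67 = 2587.5 kPa.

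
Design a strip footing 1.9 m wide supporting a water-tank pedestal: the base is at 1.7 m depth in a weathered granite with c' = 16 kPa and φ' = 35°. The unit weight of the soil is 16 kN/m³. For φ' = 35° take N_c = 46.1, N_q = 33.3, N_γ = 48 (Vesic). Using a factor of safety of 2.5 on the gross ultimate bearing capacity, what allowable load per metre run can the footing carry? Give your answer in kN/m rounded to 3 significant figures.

q = γ·D_f = 16 × 1.7 = 27.2 kPa.
c·N_c = 16 × 46.1 = 737.6 kPa
q·N_q = 27.2 × 33.3 = 905.76 kPa
0.5·γ·B·N_γ = 0.5 × 16 × 1.9 × 48 = 729.6 kPa
q_ult = 737.6 + 905.76 + 729.6 = 2373 kPa.
Gross allowable pressure q_all = 2373 / 2.5 = 949.18 kPa.
Allowable wall load = q_all × B = 949.18 × 1.9 = 1803.4 kN per metre run.

≈ 1800 kN/m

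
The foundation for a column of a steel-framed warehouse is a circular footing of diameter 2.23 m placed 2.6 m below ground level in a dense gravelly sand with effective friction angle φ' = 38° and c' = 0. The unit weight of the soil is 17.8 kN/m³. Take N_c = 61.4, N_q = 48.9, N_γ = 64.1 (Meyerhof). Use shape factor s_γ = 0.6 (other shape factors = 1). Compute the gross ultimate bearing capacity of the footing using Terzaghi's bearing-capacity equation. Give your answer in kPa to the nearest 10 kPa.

q_ult ≈ 3030 kPa

q = γ·D_f = 17.8 × 2.6 = 46.28 kPa.
q·N_q = 46.28 × 48.9 = 2263.1 kPa
0.5·γ·B·N_γ·s_γ = 0.5 × 17.8 × 2.23 × 64.1 × 0.6 = 763.32 kPa
q_ult = 2263.1 + 763.32 = 3026.4 kPa.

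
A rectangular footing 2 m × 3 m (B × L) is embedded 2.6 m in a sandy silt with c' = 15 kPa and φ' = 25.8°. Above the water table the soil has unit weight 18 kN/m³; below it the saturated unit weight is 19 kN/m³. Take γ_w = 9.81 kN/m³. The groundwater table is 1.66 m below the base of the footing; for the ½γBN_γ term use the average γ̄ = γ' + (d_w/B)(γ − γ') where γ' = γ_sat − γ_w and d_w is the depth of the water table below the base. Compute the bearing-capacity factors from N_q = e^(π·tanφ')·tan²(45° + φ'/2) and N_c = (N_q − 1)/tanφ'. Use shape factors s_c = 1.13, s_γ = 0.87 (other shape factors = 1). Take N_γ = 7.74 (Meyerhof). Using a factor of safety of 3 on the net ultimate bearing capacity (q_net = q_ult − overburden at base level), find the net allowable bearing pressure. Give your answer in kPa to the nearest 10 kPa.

N_q = e^(π·tan25.8°)·tan²(57.9°) = 11.6; N_c = (N_q − 1)/tanφ' = 21.94.
q = γ·D_f = 18 × 2.6 = 46.8 kPa.
γ' = 9.19 kN/m³; averaging over the depth B below the base, γ̄ = γ' + (d_w/B)(γ − γ') = 16.502 kN/m³.
c·N_c·s_c = 15 × 21.936 × 1.13 = 371.81 kPa
q·N_q = 46.8 × 11.604 = 543.08 kPa
0.5·γ·B·N_γ·s_γ = 0.5 × 16.502 × 2 × 7.74 × 0.87 = 111.12 kPa
q_ult = 371.81 + 543.08 + 111.12 = 1026 kPa.
q_net = 1026 − 46.8 = 979.21 kPa.
q_all(net) = 979.21 / 3 = 326.4 kPa.

q_all(net) ≈ 330 kPa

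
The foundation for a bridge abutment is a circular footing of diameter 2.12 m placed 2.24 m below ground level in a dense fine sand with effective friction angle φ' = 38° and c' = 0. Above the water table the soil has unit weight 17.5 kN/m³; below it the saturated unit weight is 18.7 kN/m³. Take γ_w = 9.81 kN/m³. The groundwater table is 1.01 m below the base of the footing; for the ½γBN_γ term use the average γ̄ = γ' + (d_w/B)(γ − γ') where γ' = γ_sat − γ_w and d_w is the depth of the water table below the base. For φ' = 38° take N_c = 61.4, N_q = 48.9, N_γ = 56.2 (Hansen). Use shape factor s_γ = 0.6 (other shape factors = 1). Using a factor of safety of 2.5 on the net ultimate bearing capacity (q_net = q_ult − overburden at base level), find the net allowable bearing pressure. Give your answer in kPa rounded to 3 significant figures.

q_all(net) ≈ 937 kPa

Overburden at base level: q = 17.5 × 2.24 = 39.2 kPa.
The water table is 1.01 m below the base (< B = 2.12 m), so the ½γBN_γ term uses γ̄ = γ' + (d_w/B)(γ − γ') = 8.89 + (1.01/2.12)(17.5 − 8.89) = 12.992 kN/m³.
Surcharge term q·N_q = 39.2 × 48.9 = 1916.9 kPa; self-weight term 0.5·γ·B·N_γ·s_γ = 0.5 × 12.992 × 2.12 × 56.2 × 0.6 = 464.37 kPa.
q_ult = 1916.9 + 464.37 = 2381.3 kPa.
q_net = 2381.3 − 39.2 = 2342.1 kPa.
q_all(net) = 2342.1 / 2.5 = 936.82 kPa.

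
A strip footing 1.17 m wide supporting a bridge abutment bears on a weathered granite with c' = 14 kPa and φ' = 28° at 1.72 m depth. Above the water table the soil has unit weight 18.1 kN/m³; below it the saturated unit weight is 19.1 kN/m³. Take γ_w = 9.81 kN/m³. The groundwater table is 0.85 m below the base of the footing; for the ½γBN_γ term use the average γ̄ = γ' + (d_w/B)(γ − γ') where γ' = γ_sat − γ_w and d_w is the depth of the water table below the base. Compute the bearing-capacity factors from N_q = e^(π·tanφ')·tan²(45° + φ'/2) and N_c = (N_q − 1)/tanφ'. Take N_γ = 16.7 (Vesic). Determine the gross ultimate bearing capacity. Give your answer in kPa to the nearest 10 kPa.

tan28° = 0.5317, so N_q = e^(π×0.5317)·tan²(59°) = 5.314 × 2.77 = 14.72.
N_c = (14.72 − 1)/tan28° = 25.8.
Overburden at base level: q = 18.1 × 1.72 = 31.132 kPa.
The water table is 0.85 m below the base (< B = 1.17 m), so the ½γBN_γ term uses γ̄ = γ' + (d_w/B)(γ − γ') = 9.29 + (0.85/1.17)(18.1 − 9.29) = 15.69 kN/m³.
Cohesion term c·N_c = 14 × 25.803 = 361.25 kPa; surcharge term q·N_q = 31.132 × 14.72 = 458.26 kPa; self-weight term 0.5·γ·B·N_γ = 0.5 × 15.69 × 1.17 × 16.7 = 153.29 kPa.
q_ult = 361.25 + 458.26 + 153.29 = 972.79 kPa.

q_ult ≈ 970 kPa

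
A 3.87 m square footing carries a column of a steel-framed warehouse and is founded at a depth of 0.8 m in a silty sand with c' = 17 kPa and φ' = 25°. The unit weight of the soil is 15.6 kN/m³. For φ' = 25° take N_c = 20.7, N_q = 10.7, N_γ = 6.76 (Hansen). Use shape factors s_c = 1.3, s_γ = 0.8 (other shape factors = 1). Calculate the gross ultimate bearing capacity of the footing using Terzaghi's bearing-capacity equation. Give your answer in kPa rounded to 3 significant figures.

q_ult ≈ 754 kPa

q = γ·D_f = 15.6 × 0.8 = 12.48 kPa.
c·N_c·s_c = 17 × 20.7 × 1.3 = 457.47 kPa
q·N_q = 12.48 × 10.7 = 133.54 kPa
0.5·γ·B·N_γ·s_γ = 0.5 × 15.6 × 3.87 × 6.76 × 0.8 = 163.25 kPa
q_ult = 457.47 + 133.54 + 163.25 = 754.25 kPa.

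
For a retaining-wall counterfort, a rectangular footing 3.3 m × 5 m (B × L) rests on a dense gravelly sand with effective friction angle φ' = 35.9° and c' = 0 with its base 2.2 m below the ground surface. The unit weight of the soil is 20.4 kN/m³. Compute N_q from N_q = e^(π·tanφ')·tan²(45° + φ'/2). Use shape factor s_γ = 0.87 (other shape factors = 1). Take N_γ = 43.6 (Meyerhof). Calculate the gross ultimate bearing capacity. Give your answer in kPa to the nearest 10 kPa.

tan35.9° = 0.7239, so N_q = e^(π×0.7239)·tan²(62.95°) = 9.719 × 3.835 = 37.28.
Overburden at base level: q = 20.4 × 2.2 = 44.88 kPa.
Surcharge term q·N_q = 44.88 × 37.277 = 1673 kPa; self-weight term 0.5·γ·B·N_γ·s_γ = 0.5 × 20.4 × 3.3 × 43.6 × 0.87 = 1276.8 kPa.
q_ult = 1673 + 1276.8 = 2949.8 kPa.

q_ult ≈ 2950 kPa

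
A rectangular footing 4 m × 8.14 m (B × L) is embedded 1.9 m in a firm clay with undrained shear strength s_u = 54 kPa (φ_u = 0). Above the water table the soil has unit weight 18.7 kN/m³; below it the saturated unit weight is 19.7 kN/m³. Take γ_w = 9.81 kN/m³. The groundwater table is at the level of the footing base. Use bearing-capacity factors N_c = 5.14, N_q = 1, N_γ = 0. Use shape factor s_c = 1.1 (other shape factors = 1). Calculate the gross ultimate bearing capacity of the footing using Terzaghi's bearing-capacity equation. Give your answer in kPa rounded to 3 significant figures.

q_ult ≈ 341 kPa

q = γ·D_f = 18.7 × 1.9 = 35.53 kPa.
c·N_c·s_c = 54 × 5.14 × 1.1 = 305.32 kPa
q·N_q = 35.53 × 1 = 35.53 kPa
q_ult = 305.32 + 35.53 = 340.85 kPa.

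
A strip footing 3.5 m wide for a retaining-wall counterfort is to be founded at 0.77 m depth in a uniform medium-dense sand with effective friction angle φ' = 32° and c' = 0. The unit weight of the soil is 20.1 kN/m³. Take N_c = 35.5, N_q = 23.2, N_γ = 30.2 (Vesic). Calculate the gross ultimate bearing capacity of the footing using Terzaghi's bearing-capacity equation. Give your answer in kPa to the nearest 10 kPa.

q_ult ≈ 1420 kPa

q = γ·D_f = 20.1 × 0.77 = 15.477 kPa.
q·N_q = 15.477 × 23.2 = 359.07 kPa
0.5·γ·B·N_γ = 0.5 × 20.1 × 3.5 × 30.2 = 1062.3 kPa
q_ult = 359.07 + 1062.3 = 1421.4 kPa.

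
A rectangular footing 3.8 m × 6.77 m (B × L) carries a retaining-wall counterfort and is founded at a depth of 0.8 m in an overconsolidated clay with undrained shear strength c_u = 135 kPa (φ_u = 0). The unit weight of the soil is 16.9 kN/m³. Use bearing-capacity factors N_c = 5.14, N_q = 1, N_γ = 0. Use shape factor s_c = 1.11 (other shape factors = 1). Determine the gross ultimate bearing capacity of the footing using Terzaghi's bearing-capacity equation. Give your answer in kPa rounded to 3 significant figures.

q_ult ≈ 784 kPa

Overburden at base level: q = 16.9 × 0.8 = 13.52 kPa.
Cohesion term c·N_c·s_c = 135 × 5.14 × 1.11 = 770.23 kPa; surcharge term q·N_q = 13.52 × 1 = 13.52 kPa.
q_ult = 770.23 + 13.52 = 783.75 kPa.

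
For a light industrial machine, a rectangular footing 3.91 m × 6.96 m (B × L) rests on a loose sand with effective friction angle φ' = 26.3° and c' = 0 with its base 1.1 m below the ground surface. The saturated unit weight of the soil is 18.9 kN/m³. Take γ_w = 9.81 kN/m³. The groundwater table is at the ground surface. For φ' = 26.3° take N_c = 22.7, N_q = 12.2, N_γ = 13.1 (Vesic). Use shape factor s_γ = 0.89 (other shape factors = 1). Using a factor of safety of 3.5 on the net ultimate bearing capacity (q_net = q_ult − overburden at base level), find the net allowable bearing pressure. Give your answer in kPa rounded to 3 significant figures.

With the water table at the surface the whole profile is submerged: γ' = 18.9 − 9.81 = 9.09 kN/m³, so q = γ'·D_f = 9.999 kPa; the same γ' applies in the ½γBN_γ term.
q_ult = q·N_q + 0.5·γ·B·N_γ·s_γ
     = 9.999 × 12.2 + 0.5 × 9.09 × 3.91 × 13.1 × 0.89
     = 121.99 + 207.19 = 329.18 kPa.
q_net = 329.18 − 9.999 = 319.18 kPa.
q_all(net) = 319.18 / 3.5 = 91.194 kPa.

q_all(net) ≈ 91.2 kPa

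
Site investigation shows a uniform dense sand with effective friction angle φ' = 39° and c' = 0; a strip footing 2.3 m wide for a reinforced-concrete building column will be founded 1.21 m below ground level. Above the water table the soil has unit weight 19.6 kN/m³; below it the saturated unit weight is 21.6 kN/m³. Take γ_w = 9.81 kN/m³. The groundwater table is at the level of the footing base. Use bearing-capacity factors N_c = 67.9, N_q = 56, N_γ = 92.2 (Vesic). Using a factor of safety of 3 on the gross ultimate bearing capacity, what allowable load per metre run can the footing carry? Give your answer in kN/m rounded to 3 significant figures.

q = γ·D_f = 19.6 × 1.21 = 23.716 kPa.
For the ½γBN_γ term take γ' = 21.6 − 9.81 = 11.79 kN/m³ (soil below base is submerged).
q·N_q = 23.716 × 56 = 1328.1 kPa
0.5·γ·B·N_γ = 0.5 × 11.79 × 2.3 × 92.2 = 1250.1 kPa
q_ult = 1328.1 + 1250.1 = 2578.2 kPa.
Gross allowable pressure q_all = 2578.2 / 3 = 859.4 kPa.
Allowable wall load = q_all × B = 859.4 × 2.3 = 1976.6 kN per metre run.

≈ 1980 kN/m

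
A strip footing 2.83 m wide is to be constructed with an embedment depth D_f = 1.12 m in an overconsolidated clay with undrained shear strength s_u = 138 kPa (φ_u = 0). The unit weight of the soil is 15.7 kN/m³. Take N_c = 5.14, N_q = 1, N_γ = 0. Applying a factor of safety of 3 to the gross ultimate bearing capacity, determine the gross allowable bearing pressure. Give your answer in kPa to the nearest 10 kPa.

q_all ≈ 240 kPa

Overburden at base level: q = 15.7 × 1.12 = 17.584 kPa.
Cohesion term c·N_c = 138 × 5.14 = 709.32 kPa; surcharge term q·N_q = 17.584 × 1 = 17.584 kPa.
q_ult = 709.32 + 17.584 = 726.9 kPa.
q_all = q_ult / FS = 726.9 / 3 = 242.3 kPa.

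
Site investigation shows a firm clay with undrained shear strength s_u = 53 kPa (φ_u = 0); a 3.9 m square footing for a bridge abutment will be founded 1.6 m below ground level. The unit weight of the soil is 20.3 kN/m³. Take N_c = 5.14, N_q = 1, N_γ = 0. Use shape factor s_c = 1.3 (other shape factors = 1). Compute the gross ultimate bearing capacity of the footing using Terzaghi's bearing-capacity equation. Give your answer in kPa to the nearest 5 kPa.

q_ult ≈ 385 kPa

Effective surcharge at the founding depth q = γ·D_f = 20.3 × 1.6 = 32.48 kPa.
q_ult = c·N_c·s_c + q·N_q
     = 53 × 5.14 × 1.3 + 32.48 × 1
     = 354.15 + 32.48 = 386.63 kPa.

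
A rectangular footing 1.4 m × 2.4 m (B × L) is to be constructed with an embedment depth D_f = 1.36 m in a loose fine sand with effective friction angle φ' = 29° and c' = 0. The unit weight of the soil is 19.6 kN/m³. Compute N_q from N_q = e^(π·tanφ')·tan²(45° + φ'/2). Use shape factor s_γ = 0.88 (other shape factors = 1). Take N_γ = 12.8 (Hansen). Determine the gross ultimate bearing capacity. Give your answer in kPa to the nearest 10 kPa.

q_ult ≈ 590 kPa

tan29° = 0.5543, so N_q = e^(π×0.5543)·tan²(59.5°) = 5.705 × 2.882 = 16.44.
Overburden at base level: q = 19.6 × 1.36 = 26.656 kPa.
Surcharge term q·N_q = 26.656 × 16.443 = 438.31 kPa; self-weight term 0.5·γ·B·N_γ·s_γ = 0.5 × 19.6 × 1.4 × 12.8 × 0.88 = 154.54 kPa.
q_ult = 438.31 + 154.54 = 592.85 kPa.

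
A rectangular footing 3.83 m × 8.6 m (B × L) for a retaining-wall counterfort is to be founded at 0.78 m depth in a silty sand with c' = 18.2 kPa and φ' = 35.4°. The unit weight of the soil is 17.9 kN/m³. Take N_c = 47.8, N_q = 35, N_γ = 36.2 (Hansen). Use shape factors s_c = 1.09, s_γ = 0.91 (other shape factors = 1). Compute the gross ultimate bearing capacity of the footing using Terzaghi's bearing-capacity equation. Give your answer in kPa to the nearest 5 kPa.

q = γ·D_f = 17.9 × 0.78 = 13.962 kPa.
c·N_c·s_c = 18.2 × 47.8 × 1.09 = 948.26 kPa
q·N_q = 13.962 × 35 = 488.67 kPa
0.5·γ·B·N_γ·s_γ = 0.5 × 17.9 × 3.83 × 36.2 × 0.91 = 1129.2 kPa
q_ult = 948.26 + 488.67 + 1129.2 = 2566.1 kPa.

q_ult ≈ 2565 kPa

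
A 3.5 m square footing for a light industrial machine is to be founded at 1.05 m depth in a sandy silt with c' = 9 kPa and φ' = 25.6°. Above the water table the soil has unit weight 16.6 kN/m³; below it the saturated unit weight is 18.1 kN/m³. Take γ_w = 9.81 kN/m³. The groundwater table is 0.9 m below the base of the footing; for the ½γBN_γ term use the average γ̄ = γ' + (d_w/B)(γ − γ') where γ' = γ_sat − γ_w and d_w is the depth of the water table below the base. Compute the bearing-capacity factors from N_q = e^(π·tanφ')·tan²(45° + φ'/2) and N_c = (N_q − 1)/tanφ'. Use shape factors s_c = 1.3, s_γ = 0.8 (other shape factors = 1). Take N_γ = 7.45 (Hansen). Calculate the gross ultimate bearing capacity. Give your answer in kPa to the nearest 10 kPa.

tan25.6° = 0.4791, so N_q = e^(π×0.4791)·tan²(57.8°) = 4.505 × 2.522 = 11.36.
N_c = (11.36 − 1)/tan25.6° = 21.62.
Overburden at base level: q = 16.6 × 1.05 = 17.43 kPa.
The water table is 0.9 m below the base (< B = 3.5 m), so the ½γBN_γ term uses γ̄ = γ' + (d_w/B)(γ − γ') = 8.29 + (0.9/3.5)(16.6 − 8.29) = 10.427 kN/m³.
Cohesion term c·N_c·s_c = 9 × 21.623 × 1.3 = 252.99 kPa; surcharge term q·N_q = 17.43 × 11.36 = 198.01 kPa; self-weight term 0.5·γ·B·N_γ·s_γ = 0.5 × 10.427 × 3.5 × 7.45 × 0.8 = 108.75 kPa.
q_ult = 252.99 + 198.01 + 108.75 = 559.75 kPa.

q_ult ≈ 560 kPa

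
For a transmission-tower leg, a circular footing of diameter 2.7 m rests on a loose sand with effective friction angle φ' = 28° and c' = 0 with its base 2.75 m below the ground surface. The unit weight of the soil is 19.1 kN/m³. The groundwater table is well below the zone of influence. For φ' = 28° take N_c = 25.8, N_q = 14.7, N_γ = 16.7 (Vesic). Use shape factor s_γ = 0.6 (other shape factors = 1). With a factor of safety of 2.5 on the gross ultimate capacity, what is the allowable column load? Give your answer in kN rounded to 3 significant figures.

P_all ≈ 2360 kN

q = γ·D_f = 19.1 × 2.75 = 52.525 kPa.
q·N_q = 52.525 × 14.7 = 772.12 kPa
0.5·γ·B·N_γ·s_γ = 0.5 × 19.1 × 2.7 × 16.7 × 0.6 = 258.37 kPa
q_ult = 772.12 + 258.37 = 1030.5 kPa.
Gross allowable pressure q_all = 1030.5 / 2.5 = 412.19 kPa.
Footing area = 5.7256 m², so allowable column load = 412.19 × 5.7256 = 2360.1 kN.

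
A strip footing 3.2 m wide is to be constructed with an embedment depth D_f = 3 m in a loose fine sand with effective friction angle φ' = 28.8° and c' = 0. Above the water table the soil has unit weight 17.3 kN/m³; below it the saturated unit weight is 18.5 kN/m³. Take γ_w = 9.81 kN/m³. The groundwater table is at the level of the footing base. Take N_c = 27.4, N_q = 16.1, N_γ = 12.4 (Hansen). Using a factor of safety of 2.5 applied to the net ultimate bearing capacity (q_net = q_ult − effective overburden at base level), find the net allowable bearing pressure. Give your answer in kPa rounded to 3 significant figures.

Overburden at base level: q = 17.3 × 3 = 51.9 kPa.
Below the base the soil is submerged, so the ½γBN_γ term uses γ' = 18.5 − 9.81 = 8.69 kN/m³.
Surcharge term q·N_q = 51.9 × 16.1 = 835.59 kPa; self-weight term 0.5·γ·B·N_γ = 0.5 × 8.69 × 3.2 × 12.4 = 172.41 kPa.
q_ult = 835.59 + 172.41 = 1008 kPa.
Net ultimate: q_net = 1008 − 51.9 = 956.1 kPa.
q_all(net) = 956.1 / 2.5 = 382.44 kPa.

q_all(net) ≈ 382 kPa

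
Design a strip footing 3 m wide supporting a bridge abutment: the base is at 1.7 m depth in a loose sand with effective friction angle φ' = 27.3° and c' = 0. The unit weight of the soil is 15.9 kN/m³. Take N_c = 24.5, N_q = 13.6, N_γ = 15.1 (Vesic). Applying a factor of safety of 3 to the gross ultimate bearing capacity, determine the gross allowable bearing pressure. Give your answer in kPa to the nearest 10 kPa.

Overburden at base level: q = 15.9 × 1.7 = 27.03 kPa.
Surcharge term q·N_q = 27.03 × 13.6 = 367.61 kPa; self-weight term 0.5·γ·B·N_γ = 0.5 × 15.9 × 3 × 15.1 = 360.13 kPa.
q_ult = 367.61 + 360.13 = 727.74 kPa.
q_all = q_ult / FS = 727.74 / 3 = 242.58 kPa.

q_all ≈ 240 kPa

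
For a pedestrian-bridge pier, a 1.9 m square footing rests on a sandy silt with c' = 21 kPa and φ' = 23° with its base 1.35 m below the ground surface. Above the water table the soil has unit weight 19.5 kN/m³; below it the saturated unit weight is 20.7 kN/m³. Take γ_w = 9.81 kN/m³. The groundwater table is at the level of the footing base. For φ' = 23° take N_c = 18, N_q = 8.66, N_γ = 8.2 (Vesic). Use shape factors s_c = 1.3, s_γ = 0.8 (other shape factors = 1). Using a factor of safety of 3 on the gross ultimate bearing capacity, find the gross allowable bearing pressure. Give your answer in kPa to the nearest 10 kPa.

q = γ·D_f = 19.5 × 1.35 = 26.325 kPa.
For the ½γBN_γ term take γ' = 20.7 − 9.81 = 10.89 kN/m³ (soil below base is submerged).
c·N_c·s_c = 21 × 18 × 1.3 = 491.4 kPa
q·N_q = 26.325 × 8.66 = 227.97 kPa
0.5·γ·B·N_γ·s_γ = 0.5 × 10.89 × 1.9 × 8.2 × 0.8 = 67.866 kPa
q_ult = 491.4 + 227.97 + 67.866 = 787.24 kPa.
q_all = 787.24 / 3 = 262.41 kPa.

q_all ≈ 260 kPa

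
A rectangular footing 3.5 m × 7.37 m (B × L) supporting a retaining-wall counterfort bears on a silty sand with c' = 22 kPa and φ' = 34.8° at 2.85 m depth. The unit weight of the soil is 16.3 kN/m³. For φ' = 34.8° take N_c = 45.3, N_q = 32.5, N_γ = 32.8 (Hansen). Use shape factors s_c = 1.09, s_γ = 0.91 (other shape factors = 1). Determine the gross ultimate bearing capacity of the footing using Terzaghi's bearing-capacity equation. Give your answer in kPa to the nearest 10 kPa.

Effective surcharge at the founding depth q = γ·D_f = 16.3 × 2.85 = 46.455 kPa.
q_ult = c·N_c·s_c + q·N_q + 0.5·γ·B·N_γ·s_γ
     = 22 × 45.3 × 1.09 + 46.455 × 32.5 + 0.5 × 16.3 × 3.5 × 32.8 × 0.91
     = 1086.3 + 1509.8 + 851.41 = 3447.5 kPa.

q_ult ≈ 3450 kPa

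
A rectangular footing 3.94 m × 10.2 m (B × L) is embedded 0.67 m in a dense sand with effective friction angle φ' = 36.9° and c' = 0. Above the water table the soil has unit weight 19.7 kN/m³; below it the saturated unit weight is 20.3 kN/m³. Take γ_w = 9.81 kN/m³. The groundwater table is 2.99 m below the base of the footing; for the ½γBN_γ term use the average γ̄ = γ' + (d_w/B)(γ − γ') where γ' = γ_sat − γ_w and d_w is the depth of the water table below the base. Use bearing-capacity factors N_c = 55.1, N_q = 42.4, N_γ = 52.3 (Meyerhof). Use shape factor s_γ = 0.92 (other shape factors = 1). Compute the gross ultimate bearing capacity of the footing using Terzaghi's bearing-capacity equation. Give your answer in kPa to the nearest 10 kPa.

q_ult ≈ 2220 kPa

Overburden at base level: q = 19.7 × 0.67 = 13.199 kPa.
The water table is 2.99 m below the base (< B = 3.94 m), so the ½γBN_γ term uses γ̄ = γ' + (d_w/B)(γ − γ') = 10.49 + (2.99/3.94)(19.7 − 10.49) = 17.479 kN/m³.
Surcharge term q·N_q = 13.199 × 42.4 = 559.64 kPa; self-weight term 0.5·γ·B·N_γ·s_γ = 0.5 × 17.479 × 3.94 × 52.3 × 0.92 = 1656.8 kPa.
q_ult = 559.64 + 1656.8 = 2216.5 kPa.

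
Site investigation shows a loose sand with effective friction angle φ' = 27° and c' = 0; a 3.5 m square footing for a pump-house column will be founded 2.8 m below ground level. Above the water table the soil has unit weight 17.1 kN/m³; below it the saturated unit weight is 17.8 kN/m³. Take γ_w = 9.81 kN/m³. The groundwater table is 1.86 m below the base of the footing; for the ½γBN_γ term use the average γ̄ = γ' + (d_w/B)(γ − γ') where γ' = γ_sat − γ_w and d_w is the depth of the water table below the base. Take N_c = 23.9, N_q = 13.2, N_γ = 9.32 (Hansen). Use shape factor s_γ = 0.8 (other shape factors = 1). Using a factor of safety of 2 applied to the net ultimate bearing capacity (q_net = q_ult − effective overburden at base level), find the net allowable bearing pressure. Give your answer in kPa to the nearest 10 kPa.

q = γ·D_f = 17.1 × 2.8 = 47.88 kPa.
γ' = 7.99 kN/m³; averaging over the depth B below the base, γ̄ = γ' + (d_w/B)(γ − γ') = 12.831 kN/m³.
q·N_q = 47.88 × 13.2 = 632.02 kPa
0.5·γ·B·N_γ·s_γ = 0.5 × 12.831 × 3.5 × 9.32 × 0.8 = 167.42 kPa
q_ult = 632.02 + 167.42 = 799.44 kPa.
Net ultimate: q_net = 799.44 − 47.88 = 751.56 kPa.
q_all(net) = 751.56 / 2 = 375.78 kPa.

q_all(net) ≈ 380 kPa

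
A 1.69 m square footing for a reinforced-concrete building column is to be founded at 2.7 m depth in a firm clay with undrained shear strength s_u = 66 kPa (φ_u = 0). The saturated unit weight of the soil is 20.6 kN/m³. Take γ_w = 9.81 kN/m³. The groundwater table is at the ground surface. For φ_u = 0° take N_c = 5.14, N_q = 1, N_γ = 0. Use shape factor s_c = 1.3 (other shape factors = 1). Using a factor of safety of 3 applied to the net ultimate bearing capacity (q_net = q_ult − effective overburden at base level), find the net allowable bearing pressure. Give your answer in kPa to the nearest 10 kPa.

Water table at ground surface, so effective unit weight γ' = 20.6 − 9.81 = 10.79 kN/m³ is used throughout; overburden q = 10.79 × 2.7 = 29.133 kPa.
Cohesion term c·N_c·s_c = 66 × 5.14 × 1.3 = 441.01 kPa; surcharge term q·N_q = 29.133 × 1 = 29.133 kPa.
q_ult = 441.01 + 29.133 = 470.14 kPa.
Net ultimate: q_net = 470.14 − 29.133 = 441.01 kPa.
q_all(net) = 441.01 / 3 = 147 kPa.

q_all(net) ≈ 150 kPa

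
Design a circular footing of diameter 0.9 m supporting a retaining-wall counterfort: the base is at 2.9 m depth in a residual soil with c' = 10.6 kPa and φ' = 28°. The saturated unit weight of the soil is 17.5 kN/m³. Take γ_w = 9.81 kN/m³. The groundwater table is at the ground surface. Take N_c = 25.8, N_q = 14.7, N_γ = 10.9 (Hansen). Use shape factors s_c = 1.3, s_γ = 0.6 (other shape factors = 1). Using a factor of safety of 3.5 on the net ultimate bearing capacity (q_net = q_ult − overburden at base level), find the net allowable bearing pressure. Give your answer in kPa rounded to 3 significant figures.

Water table at ground surface, so effective unit weight γ' = 17.5 − 9.81 = 7.69 kN/m³ is used throughout; overburden q = 7.69 × 2.9 = 22.301 kPa; the same γ' applies in the ½γBN_γ term.
Cohesion term c·N_c·s_c = 10.6 × 25.8 × 1.3 = 355.52 kPa; surcharge term q·N_q = 22.301 × 14.7 = 327.82 kPa; self-weight term 0.5·γ·B·N_γ·s_γ = 0.5 × 7.69 × 0.9 × 10.9 × 0.6 = 22.632 kPa.
q_ult = 355.52 + 327.82 + 22.632 = 705.98 kPa.
q_net = 705.98 − 22.301 = 683.68 kPa.
q_all(net) = 683.68 / 3.5 = 195.34 kPa.

q_all(net) ≈ 195 kPa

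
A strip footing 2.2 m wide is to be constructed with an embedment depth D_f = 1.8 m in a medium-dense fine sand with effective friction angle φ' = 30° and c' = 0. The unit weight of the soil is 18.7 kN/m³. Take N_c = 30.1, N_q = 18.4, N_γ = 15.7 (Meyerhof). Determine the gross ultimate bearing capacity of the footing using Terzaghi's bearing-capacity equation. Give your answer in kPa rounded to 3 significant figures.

q = γ·D_f = 18.7 × 1.8 = 33.66 kPa.
q·N_q = 33.66 × 18.4 = 619.34 kPa
0.5·γ·B·N_γ = 0.5 × 18.7 × 2.2 × 15.7 = 322.95 kPa
q_ult = 619.34 + 322.95 = 942.29 kPa.

q_ult ≈ 942 kPa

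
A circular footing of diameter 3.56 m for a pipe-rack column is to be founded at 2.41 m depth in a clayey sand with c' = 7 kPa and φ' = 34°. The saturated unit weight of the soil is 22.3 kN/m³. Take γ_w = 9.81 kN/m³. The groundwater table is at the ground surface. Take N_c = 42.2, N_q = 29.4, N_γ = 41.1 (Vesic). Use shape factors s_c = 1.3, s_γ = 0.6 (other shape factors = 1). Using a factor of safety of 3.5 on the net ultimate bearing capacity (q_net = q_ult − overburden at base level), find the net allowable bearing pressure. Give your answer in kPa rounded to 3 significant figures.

q_all(net) ≈ 511 kPa

With the water table at the surface the whole profile is submerged: γ' = 22.3 − 9.81 = 12.49 kN/m³, so q = γ'·D_f = 30.101 kPa; the same γ' applies in the ½γBN_γ term.
q_ult = c·N_c·s_c + q·N_q + 0.5·γ·B·N_γ·s_γ
     = 7 × 42.2 × 1.3 + 30.101 × 29.4 + 0.5 × 12.49 × 3.56 × 41.1 × 0.6
     = 384.02 + 884.97 + 548.25 = 1817.2 kPa.
q_net = 1817.2 − 30.101 = 1787.1 kPa.
q_all(net) = 1787.1 / 3.5 = 510.61 kPa.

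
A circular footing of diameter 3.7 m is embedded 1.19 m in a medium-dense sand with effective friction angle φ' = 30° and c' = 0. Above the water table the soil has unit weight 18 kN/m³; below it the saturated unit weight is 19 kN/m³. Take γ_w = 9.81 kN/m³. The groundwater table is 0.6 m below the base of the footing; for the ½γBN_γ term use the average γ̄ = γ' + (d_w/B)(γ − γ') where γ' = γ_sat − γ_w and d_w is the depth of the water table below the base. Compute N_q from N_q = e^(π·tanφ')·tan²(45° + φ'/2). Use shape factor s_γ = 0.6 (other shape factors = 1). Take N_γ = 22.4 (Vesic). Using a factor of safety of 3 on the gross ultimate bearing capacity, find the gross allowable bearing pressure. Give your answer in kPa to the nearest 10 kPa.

N_q = e^(π·tan30°)·tan²(60°) = 18.4.
Overburden at base level: q = 18 × 1.19 = 21.42 kPa.
The water table is 0.6 m below the base (< B = 3.7 m), so the ½γBN_γ term uses γ̄ = γ' + (d_w/B)(γ − γ') = 9.19 + (0.6/3.7)(18 − 9.19) = 10.619 kN/m³.
Surcharge term q·N_q = 21.42 × 18.401 = 394.15 kPa; self-weight term 0.5·γ·B·N_γ·s_γ = 0.5 × 10.619 × 3.7 × 22.4 × 0.6 = 264.02 kPa.
q_ult = 394.15 + 264.02 = 658.17 kPa.
q_all = 658.17 / 3 = 219.39 kPa.

q_all ≈ 220 kPa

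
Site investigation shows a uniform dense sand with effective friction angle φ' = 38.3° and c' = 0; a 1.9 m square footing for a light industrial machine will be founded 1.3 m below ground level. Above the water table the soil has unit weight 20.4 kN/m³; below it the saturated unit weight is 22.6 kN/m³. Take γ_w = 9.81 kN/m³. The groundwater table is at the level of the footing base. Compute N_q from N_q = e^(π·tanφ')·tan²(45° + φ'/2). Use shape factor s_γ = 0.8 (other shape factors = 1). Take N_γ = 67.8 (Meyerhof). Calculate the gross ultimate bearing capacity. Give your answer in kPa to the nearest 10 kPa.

tan38.3° = 0.7898, so N_q = e^(π×0.7898)·tan²(64.15°) = 11.954 × 4.26 = 50.93.
Effective surcharge at the founding depth q = γ·D_f = 20.4 × 1.3 = 26.52 kPa.
The water table coincides with the base, so in the self-weight term γ → γ' = 12.79 kN/m³.
q_ult = q·N_q + 0.5·γ·B·N_γ·s_γ
     = 26.52 × 50.926 + 0.5 × 12.79 × 1.9 × 67.8 × 0.8
     = 1350.6 + 659.04 = 2009.6 kPa.

q_ult ≈ 2010 kPa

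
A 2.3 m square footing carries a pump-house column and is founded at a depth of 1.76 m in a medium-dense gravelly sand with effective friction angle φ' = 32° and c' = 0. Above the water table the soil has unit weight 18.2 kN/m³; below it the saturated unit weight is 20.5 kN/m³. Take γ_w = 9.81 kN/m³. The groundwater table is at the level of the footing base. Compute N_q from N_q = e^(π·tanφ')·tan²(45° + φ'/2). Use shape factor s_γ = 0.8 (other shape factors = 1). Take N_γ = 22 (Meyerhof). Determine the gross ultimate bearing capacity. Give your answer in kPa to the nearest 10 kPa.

q_ult ≈ 960 kPa

tan32° = 0.6249, so N_q = e^(π×0.6249)·tan²(61°) = 7.121 × 3.255 = 23.18.
Effective surcharge at the founding depth q = γ·D_f = 18.2 × 1.76 = 32.032 kPa.
The water table coincides with the base, so in the self-weight term γ → γ' = 10.69 kN/m³.
q_ult = q·N_q + 0.5·γ·B·N_γ·s_γ
     = 32.032 × 23.177 + 0.5 × 10.69 × 2.3 × 22 × 0.8
     = 742.4 + 216.37 = 958.76 kPa.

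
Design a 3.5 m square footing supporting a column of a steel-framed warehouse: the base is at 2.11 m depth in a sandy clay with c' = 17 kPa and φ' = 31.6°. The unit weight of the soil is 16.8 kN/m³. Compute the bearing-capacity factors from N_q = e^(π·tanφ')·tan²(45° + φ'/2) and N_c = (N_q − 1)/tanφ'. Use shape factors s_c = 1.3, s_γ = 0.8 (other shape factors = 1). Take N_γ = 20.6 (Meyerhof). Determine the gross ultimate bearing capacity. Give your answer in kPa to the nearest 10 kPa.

tan31.6° = 0.6152, so N_q = e^(π×0.6152)·tan²(60.8°) = 6.908 × 3.202 = 22.12.
N_c = (22.12 − 1)/tan31.6° = 34.33.
Effective surcharge at the founding depth q = γ·D_f = 16.8 × 2.11 = 35.448 kPa.
q_ult = c·N_c·s_c + q·N_q + 0.5·γ·B·N_γ·s_γ
     = 17 × 34.326 × 1.3 + 35.448 × 22.117 + 0.5 × 16.8 × 3.5 × 20.6 × 0.8
     = 758.6 + 784.01 + 484.51 = 2027.1 kPa.

q_ult ≈ 2030 kPa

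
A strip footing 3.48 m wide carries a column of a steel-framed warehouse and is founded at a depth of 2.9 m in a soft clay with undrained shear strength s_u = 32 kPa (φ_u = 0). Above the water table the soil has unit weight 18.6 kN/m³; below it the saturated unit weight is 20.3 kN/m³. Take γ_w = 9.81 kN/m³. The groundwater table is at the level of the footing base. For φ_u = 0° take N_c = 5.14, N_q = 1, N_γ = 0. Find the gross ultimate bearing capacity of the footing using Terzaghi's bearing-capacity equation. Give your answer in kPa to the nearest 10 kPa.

q_ult ≈ 220 kPa

Effective surcharge at the founding depth q = γ·D_f = 18.6 × 2.9 = 53.94 kPa.
q_ult = c·N_c + q·N_q
     = 32 × 5.14 + 53.94 × 1
     = 164.48 + 53.94 = 218.42 kPa.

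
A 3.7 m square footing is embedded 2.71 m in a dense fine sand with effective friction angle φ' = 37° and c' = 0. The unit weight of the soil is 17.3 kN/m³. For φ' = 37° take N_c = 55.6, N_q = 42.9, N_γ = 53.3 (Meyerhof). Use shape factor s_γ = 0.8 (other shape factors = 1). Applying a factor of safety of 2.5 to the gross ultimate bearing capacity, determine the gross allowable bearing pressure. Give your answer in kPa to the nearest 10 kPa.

q_all ≈ 1350 kPa

Overburden at base level: q = 17.3 × 2.71 = 46.883 kPa.
Surcharge term q·N_q = 46.883 × 42.9 = 2011.3 kPa; self-weight term 0.5·γ·B·N_γ·s_γ = 0.5 × 17.3 × 3.7 × 53.3 × 0.8 = 1364.7 kPa.
q_ult = 2011.3 + 1364.7 = 3376 kPa.
q_all = q_ult / FS = 3376 / 2.5 = 1350.4 kPa.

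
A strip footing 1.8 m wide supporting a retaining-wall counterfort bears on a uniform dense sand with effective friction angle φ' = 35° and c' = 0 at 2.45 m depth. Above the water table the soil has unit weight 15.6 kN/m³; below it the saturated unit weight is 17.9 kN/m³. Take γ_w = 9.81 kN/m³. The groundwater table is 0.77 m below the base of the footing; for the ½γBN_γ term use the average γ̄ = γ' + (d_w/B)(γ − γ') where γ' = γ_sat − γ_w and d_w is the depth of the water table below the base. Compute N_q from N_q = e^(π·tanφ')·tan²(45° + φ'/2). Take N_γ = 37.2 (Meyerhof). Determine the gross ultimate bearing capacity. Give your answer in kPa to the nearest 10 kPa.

q_ult ≈ 1650 kPa

tan35° = 0.7002, so N_q = e^(π×0.7002)·tan²(62.5°) = 9.023 × 3.69 = 33.3.
Effective surcharge at the founding depth q = γ·D_f = 15.6 × 2.45 = 38.22 kPa.
With d_w = 0.77 m < B, γ̄ = 8.09 + (0.77/1.8) × (15.6 − 8.09) = 11.303 kN/m³.
q_ult = q·N_q + 0.5·γ·B·N_γ
     = 38.22 × 33.296 + 0.5 × 11.303 × 1.8 × 37.2
     = 1272.6 + 378.41 = 1651 kPa.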